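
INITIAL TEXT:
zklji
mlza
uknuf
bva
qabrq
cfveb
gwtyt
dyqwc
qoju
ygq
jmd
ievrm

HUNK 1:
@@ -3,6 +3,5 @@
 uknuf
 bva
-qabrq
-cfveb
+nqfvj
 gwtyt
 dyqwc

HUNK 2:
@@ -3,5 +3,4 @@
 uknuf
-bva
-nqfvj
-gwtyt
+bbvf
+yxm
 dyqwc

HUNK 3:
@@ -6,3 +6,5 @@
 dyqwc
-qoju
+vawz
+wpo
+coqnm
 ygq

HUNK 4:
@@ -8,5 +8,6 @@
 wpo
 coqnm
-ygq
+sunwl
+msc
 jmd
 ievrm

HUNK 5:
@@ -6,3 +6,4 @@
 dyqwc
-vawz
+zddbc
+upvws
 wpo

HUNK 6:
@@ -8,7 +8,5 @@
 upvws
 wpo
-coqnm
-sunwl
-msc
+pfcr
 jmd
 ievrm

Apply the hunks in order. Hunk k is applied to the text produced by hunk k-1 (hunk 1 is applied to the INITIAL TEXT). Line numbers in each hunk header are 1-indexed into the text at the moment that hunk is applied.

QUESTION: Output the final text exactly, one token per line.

Hunk 1: at line 3 remove [qabrq,cfveb] add [nqfvj] -> 11 lines: zklji mlza uknuf bva nqfvj gwtyt dyqwc qoju ygq jmd ievrm
Hunk 2: at line 3 remove [bva,nqfvj,gwtyt] add [bbvf,yxm] -> 10 lines: zklji mlza uknuf bbvf yxm dyqwc qoju ygq jmd ievrm
Hunk 3: at line 6 remove [qoju] add [vawz,wpo,coqnm] -> 12 lines: zklji mlza uknuf bbvf yxm dyqwc vawz wpo coqnm ygq jmd ievrm
Hunk 4: at line 8 remove [ygq] add [sunwl,msc] -> 13 lines: zklji mlza uknuf bbvf yxm dyqwc vawz wpo coqnm sunwl msc jmd ievrm
Hunk 5: at line 6 remove [vawz] add [zddbc,upvws] -> 14 lines: zklji mlza uknuf bbvf yxm dyqwc zddbc upvws wpo coqnm sunwl msc jmd ievrm
Hunk 6: at line 8 remove [coqnm,sunwl,msc] add [pfcr] -> 12 lines: zklji mlza uknuf bbvf yxm dyqwc zddbc upvws wpo pfcr jmd ievrm

Answer: zklji
mlza
uknuf
bbvf
yxm
dyqwc
zddbc
upvws
wpo
pfcr
jmd
ievrm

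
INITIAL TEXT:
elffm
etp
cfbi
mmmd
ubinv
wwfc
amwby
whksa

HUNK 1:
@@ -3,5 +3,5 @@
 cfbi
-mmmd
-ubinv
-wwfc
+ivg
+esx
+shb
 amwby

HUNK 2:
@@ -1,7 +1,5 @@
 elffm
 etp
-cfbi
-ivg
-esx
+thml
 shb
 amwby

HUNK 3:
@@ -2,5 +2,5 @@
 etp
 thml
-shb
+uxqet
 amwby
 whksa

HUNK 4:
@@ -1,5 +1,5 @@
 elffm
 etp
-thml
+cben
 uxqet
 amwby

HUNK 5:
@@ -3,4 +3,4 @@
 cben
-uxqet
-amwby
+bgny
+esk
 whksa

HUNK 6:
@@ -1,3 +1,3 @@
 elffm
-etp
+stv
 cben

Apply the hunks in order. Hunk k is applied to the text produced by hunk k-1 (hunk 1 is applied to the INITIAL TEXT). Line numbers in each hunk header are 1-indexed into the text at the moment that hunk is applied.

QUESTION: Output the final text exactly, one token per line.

Answer: elffm
stv
cben
bgny
esk
whksa

Derivation:
Hunk 1: at line 3 remove [mmmd,ubinv,wwfc] add [ivg,esx,shb] -> 8 lines: elffm etp cfbi ivg esx shb amwby whksa
Hunk 2: at line 1 remove [cfbi,ivg,esx] add [thml] -> 6 lines: elffm etp thml shb amwby whksa
Hunk 3: at line 2 remove [shb] add [uxqet] -> 6 lines: elffm etp thml uxqet amwby whksa
Hunk 4: at line 1 remove [thml] add [cben] -> 6 lines: elffm etp cben uxqet amwby whksa
Hunk 5: at line 3 remove [uxqet,amwby] add [bgny,esk] -> 6 lines: elffm etp cben bgny esk whksa
Hunk 6: at line 1 remove [etp] add [stv] -> 6 lines: elffm stv cben bgny esk whksa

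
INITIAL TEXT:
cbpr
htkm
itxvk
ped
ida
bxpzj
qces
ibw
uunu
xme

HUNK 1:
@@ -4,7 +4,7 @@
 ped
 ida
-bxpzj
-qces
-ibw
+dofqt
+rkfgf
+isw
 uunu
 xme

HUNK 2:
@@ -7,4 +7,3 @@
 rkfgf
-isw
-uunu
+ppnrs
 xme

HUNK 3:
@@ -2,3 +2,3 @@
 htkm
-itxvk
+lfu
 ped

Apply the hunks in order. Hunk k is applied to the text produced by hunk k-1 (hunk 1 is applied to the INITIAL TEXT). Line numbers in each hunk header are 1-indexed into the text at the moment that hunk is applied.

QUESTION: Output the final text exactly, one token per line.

Hunk 1: at line 4 remove [bxpzj,qces,ibw] add [dofqt,rkfgf,isw] -> 10 lines: cbpr htkm itxvk ped ida dofqt rkfgf isw uunu xme
Hunk 2: at line 7 remove [isw,uunu] add [ppnrs] -> 9 lines: cbpr htkm itxvk ped ida dofqt rkfgf ppnrs xme
Hunk 3: at line 2 remove [itxvk] add [lfu] -> 9 lines: cbpr htkm lfu ped ida dofqt rkfgf ppnrs xme

Answer: cbpr
htkm
lfu
ped
ida
dofqt
rkfgf
ppnrs
xme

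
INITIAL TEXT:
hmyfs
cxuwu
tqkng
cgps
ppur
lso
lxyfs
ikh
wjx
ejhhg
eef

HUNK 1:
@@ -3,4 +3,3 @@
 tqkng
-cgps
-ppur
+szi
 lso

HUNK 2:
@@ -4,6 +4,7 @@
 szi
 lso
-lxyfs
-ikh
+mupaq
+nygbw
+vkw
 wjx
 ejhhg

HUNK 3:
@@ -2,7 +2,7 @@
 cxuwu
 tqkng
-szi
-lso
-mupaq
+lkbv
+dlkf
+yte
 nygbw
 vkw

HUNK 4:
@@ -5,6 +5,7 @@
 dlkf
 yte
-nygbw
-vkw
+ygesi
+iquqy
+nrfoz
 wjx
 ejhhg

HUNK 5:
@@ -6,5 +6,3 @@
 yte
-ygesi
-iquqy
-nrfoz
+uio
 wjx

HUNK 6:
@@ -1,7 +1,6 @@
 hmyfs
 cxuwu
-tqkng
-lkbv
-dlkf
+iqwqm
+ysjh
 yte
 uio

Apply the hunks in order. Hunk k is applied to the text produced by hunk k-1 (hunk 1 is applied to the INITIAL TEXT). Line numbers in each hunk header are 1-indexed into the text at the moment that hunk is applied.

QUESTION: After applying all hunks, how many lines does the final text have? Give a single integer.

Hunk 1: at line 3 remove [cgps,ppur] add [szi] -> 10 lines: hmyfs cxuwu tqkng szi lso lxyfs ikh wjx ejhhg eef
Hunk 2: at line 4 remove [lxyfs,ikh] add [mupaq,nygbw,vkw] -> 11 lines: hmyfs cxuwu tqkng szi lso mupaq nygbw vkw wjx ejhhg eef
Hunk 3: at line 2 remove [szi,lso,mupaq] add [lkbv,dlkf,yte] -> 11 lines: hmyfs cxuwu tqkng lkbv dlkf yte nygbw vkw wjx ejhhg eef
Hunk 4: at line 5 remove [nygbw,vkw] add [ygesi,iquqy,nrfoz] -> 12 lines: hmyfs cxuwu tqkng lkbv dlkf yte ygesi iquqy nrfoz wjx ejhhg eef
Hunk 5: at line 6 remove [ygesi,iquqy,nrfoz] add [uio] -> 10 lines: hmyfs cxuwu tqkng lkbv dlkf yte uio wjx ejhhg eef
Hunk 6: at line 1 remove [tqkng,lkbv,dlkf] add [iqwqm,ysjh] -> 9 lines: hmyfs cxuwu iqwqm ysjh yte uio wjx ejhhg eef
Final line count: 9

Answer: 9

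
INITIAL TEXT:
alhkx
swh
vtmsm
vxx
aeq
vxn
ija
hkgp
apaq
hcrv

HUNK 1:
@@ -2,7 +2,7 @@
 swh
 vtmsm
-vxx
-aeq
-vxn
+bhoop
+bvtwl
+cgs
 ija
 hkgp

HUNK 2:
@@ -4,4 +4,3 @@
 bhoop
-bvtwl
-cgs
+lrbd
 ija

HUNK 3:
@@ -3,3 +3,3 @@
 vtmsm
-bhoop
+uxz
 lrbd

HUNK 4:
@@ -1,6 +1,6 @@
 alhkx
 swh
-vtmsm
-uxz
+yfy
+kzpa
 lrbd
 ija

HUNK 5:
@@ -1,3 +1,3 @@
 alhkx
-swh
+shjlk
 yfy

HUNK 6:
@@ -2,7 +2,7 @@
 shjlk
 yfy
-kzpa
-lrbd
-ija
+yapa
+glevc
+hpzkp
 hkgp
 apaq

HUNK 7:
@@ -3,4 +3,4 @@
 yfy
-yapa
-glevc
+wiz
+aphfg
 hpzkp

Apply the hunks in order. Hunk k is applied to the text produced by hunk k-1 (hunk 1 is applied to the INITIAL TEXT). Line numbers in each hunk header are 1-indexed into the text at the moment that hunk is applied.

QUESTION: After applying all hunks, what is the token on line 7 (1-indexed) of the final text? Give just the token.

Hunk 1: at line 2 remove [vxx,aeq,vxn] add [bhoop,bvtwl,cgs] -> 10 lines: alhkx swh vtmsm bhoop bvtwl cgs ija hkgp apaq hcrv
Hunk 2: at line 4 remove [bvtwl,cgs] add [lrbd] -> 9 lines: alhkx swh vtmsm bhoop lrbd ija hkgp apaq hcrv
Hunk 3: at line 3 remove [bhoop] add [uxz] -> 9 lines: alhkx swh vtmsm uxz lrbd ija hkgp apaq hcrv
Hunk 4: at line 1 remove [vtmsm,uxz] add [yfy,kzpa] -> 9 lines: alhkx swh yfy kzpa lrbd ija hkgp apaq hcrv
Hunk 5: at line 1 remove [swh] add [shjlk] -> 9 lines: alhkx shjlk yfy kzpa lrbd ija hkgp apaq hcrv
Hunk 6: at line 2 remove [kzpa,lrbd,ija] add [yapa,glevc,hpzkp] -> 9 lines: alhkx shjlk yfy yapa glevc hpzkp hkgp apaq hcrv
Hunk 7: at line 3 remove [yapa,glevc] add [wiz,aphfg] -> 9 lines: alhkx shjlk yfy wiz aphfg hpzkp hkgp apaq hcrv
Final line 7: hkgp

Answer: hkgp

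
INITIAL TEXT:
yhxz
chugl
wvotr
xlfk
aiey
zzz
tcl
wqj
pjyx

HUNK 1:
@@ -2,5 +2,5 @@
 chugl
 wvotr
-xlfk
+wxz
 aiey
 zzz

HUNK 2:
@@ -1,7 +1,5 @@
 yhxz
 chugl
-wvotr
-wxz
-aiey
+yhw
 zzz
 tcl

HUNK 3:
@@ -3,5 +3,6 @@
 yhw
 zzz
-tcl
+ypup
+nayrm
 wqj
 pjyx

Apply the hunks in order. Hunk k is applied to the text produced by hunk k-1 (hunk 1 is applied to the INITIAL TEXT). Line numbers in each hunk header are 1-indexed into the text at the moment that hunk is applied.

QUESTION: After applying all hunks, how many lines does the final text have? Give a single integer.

Hunk 1: at line 2 remove [xlfk] add [wxz] -> 9 lines: yhxz chugl wvotr wxz aiey zzz tcl wqj pjyx
Hunk 2: at line 1 remove [wvotr,wxz,aiey] add [yhw] -> 7 lines: yhxz chugl yhw zzz tcl wqj pjyx
Hunk 3: at line 3 remove [tcl] add [ypup,nayrm] -> 8 lines: yhxz chugl yhw zzz ypup nayrm wqj pjyx
Final line count: 8

Answer: 8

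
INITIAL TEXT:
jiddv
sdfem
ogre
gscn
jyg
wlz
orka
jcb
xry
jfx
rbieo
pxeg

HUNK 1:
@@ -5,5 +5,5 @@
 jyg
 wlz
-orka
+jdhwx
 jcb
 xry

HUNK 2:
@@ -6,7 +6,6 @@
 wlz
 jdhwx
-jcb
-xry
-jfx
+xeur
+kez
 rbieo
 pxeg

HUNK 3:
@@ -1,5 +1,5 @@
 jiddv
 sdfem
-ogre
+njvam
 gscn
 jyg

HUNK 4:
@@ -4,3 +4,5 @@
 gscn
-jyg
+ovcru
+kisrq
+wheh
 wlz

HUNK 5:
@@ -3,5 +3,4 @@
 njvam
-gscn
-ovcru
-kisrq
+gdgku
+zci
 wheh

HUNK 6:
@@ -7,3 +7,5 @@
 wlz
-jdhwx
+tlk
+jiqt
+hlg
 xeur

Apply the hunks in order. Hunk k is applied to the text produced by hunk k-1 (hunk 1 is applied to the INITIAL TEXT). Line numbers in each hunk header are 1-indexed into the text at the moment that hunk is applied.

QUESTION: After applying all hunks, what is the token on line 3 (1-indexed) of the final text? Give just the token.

Hunk 1: at line 5 remove [orka] add [jdhwx] -> 12 lines: jiddv sdfem ogre gscn jyg wlz jdhwx jcb xry jfx rbieo pxeg
Hunk 2: at line 6 remove [jcb,xry,jfx] add [xeur,kez] -> 11 lines: jiddv sdfem ogre gscn jyg wlz jdhwx xeur kez rbieo pxeg
Hunk 3: at line 1 remove [ogre] add [njvam] -> 11 lines: jiddv sdfem njvam gscn jyg wlz jdhwx xeur kez rbieo pxeg
Hunk 4: at line 4 remove [jyg] add [ovcru,kisrq,wheh] -> 13 lines: jiddv sdfem njvam gscn ovcru kisrq wheh wlz jdhwx xeur kez rbieo pxeg
Hunk 5: at line 3 remove [gscn,ovcru,kisrq] add [gdgku,zci] -> 12 lines: jiddv sdfem njvam gdgku zci wheh wlz jdhwx xeur kez rbieo pxeg
Hunk 6: at line 7 remove [jdhwx] add [tlk,jiqt,hlg] -> 14 lines: jiddv sdfem njvam gdgku zci wheh wlz tlk jiqt hlg xeur kez rbieo pxeg
Final line 3: njvam

Answer: njvam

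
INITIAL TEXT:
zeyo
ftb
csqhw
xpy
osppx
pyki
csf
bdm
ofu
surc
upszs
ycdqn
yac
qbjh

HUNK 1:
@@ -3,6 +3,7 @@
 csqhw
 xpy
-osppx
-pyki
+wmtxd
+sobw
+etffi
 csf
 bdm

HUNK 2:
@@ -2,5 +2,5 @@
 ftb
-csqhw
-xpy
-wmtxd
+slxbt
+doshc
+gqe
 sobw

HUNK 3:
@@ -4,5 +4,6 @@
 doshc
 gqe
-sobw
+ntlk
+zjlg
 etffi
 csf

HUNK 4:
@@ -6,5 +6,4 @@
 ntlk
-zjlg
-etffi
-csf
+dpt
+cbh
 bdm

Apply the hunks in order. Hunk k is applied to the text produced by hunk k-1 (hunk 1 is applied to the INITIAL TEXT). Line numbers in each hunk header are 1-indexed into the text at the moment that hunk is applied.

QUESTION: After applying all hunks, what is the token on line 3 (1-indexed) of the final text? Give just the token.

Answer: slxbt

Derivation:
Hunk 1: at line 3 remove [osppx,pyki] add [wmtxd,sobw,etffi] -> 15 lines: zeyo ftb csqhw xpy wmtxd sobw etffi csf bdm ofu surc upszs ycdqn yac qbjh
Hunk 2: at line 2 remove [csqhw,xpy,wmtxd] add [slxbt,doshc,gqe] -> 15 lines: zeyo ftb slxbt doshc gqe sobw etffi csf bdm ofu surc upszs ycdqn yac qbjh
Hunk 3: at line 4 remove [sobw] add [ntlk,zjlg] -> 16 lines: zeyo ftb slxbt doshc gqe ntlk zjlg etffi csf bdm ofu surc upszs ycdqn yac qbjh
Hunk 4: at line 6 remove [zjlg,etffi,csf] add [dpt,cbh] -> 15 lines: zeyo ftb slxbt doshc gqe ntlk dpt cbh bdm ofu surc upszs ycdqn yac qbjh
Final line 3: slxbt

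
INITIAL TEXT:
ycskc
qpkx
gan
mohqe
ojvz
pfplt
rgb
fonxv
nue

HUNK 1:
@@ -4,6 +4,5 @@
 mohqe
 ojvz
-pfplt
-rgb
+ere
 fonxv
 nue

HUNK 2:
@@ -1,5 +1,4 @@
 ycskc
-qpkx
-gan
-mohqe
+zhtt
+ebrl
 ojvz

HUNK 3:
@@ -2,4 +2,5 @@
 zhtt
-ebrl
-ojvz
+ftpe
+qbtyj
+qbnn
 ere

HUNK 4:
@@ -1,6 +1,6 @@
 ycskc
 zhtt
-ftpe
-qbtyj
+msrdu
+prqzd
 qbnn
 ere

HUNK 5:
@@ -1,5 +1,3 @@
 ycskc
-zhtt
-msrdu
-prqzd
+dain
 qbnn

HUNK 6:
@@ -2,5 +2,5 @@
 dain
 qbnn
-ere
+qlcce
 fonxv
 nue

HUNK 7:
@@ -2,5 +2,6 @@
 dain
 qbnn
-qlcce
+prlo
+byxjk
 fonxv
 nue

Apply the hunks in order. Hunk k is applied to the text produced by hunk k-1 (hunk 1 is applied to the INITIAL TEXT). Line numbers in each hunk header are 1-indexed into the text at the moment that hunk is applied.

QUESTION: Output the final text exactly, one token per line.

Answer: ycskc
dain
qbnn
prlo
byxjk
fonxv
nue

Derivation:
Hunk 1: at line 4 remove [pfplt,rgb] add [ere] -> 8 lines: ycskc qpkx gan mohqe ojvz ere fonxv nue
Hunk 2: at line 1 remove [qpkx,gan,mohqe] add [zhtt,ebrl] -> 7 lines: ycskc zhtt ebrl ojvz ere fonxv nue
Hunk 3: at line 2 remove [ebrl,ojvz] add [ftpe,qbtyj,qbnn] -> 8 lines: ycskc zhtt ftpe qbtyj qbnn ere fonxv nue
Hunk 4: at line 1 remove [ftpe,qbtyj] add [msrdu,prqzd] -> 8 lines: ycskc zhtt msrdu prqzd qbnn ere fonxv nue
Hunk 5: at line 1 remove [zhtt,msrdu,prqzd] add [dain] -> 6 lines: ycskc dain qbnn ere fonxv nue
Hunk 6: at line 2 remove [ere] add [qlcce] -> 6 lines: ycskc dain qbnn qlcce fonxv nue
Hunk 7: at line 2 remove [qlcce] add [prlo,byxjk] -> 7 lines: ycskc dain qbnn prlo byxjk fonxv nue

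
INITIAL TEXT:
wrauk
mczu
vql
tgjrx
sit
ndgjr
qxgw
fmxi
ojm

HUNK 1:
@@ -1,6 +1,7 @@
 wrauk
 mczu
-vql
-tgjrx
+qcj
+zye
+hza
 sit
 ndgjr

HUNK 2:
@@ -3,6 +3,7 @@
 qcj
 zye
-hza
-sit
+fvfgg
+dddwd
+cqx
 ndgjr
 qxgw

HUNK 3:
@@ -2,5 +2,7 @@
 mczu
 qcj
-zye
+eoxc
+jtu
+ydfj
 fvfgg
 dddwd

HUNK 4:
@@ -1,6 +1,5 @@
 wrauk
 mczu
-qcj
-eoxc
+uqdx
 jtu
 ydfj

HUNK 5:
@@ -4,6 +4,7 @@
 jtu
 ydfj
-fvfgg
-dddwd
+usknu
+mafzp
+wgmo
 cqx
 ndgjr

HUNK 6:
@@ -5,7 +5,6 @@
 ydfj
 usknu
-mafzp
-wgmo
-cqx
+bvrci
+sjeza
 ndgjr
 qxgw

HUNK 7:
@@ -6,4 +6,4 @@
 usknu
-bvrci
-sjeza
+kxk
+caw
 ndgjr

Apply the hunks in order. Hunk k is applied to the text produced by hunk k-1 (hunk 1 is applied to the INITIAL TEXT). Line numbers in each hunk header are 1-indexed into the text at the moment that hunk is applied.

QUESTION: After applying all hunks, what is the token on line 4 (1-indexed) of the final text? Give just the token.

Hunk 1: at line 1 remove [vql,tgjrx] add [qcj,zye,hza] -> 10 lines: wrauk mczu qcj zye hza sit ndgjr qxgw fmxi ojm
Hunk 2: at line 3 remove [hza,sit] add [fvfgg,dddwd,cqx] -> 11 lines: wrauk mczu qcj zye fvfgg dddwd cqx ndgjr qxgw fmxi ojm
Hunk 3: at line 2 remove [zye] add [eoxc,jtu,ydfj] -> 13 lines: wrauk mczu qcj eoxc jtu ydfj fvfgg dddwd cqx ndgjr qxgw fmxi ojm
Hunk 4: at line 1 remove [qcj,eoxc] add [uqdx] -> 12 lines: wrauk mczu uqdx jtu ydfj fvfgg dddwd cqx ndgjr qxgw fmxi ojm
Hunk 5: at line 4 remove [fvfgg,dddwd] add [usknu,mafzp,wgmo] -> 13 lines: wrauk mczu uqdx jtu ydfj usknu mafzp wgmo cqx ndgjr qxgw fmxi ojm
Hunk 6: at line 5 remove [mafzp,wgmo,cqx] add [bvrci,sjeza] -> 12 lines: wrauk mczu uqdx jtu ydfj usknu bvrci sjeza ndgjr qxgw fmxi ojm
Hunk 7: at line 6 remove [bvrci,sjeza] add [kxk,caw] -> 12 lines: wrauk mczu uqdx jtu ydfj usknu kxk caw ndgjr qxgw fmxi ojm
Final line 4: jtu

Answer: jtu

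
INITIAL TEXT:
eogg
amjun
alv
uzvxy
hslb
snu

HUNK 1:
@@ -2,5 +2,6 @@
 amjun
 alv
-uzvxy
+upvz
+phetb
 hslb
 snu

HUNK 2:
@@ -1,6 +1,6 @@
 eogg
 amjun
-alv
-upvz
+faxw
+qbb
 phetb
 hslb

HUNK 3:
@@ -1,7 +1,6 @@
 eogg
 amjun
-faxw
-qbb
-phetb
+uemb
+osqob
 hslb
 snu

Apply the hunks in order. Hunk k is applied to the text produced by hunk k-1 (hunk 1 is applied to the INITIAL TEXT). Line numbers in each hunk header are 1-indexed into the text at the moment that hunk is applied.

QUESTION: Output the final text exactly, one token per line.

Answer: eogg
amjun
uemb
osqob
hslb
snu

Derivation:
Hunk 1: at line 2 remove [uzvxy] add [upvz,phetb] -> 7 lines: eogg amjun alv upvz phetb hslb snu
Hunk 2: at line 1 remove [alv,upvz] add [faxw,qbb] -> 7 lines: eogg amjun faxw qbb phetb hslb snu
Hunk 3: at line 1 remove [faxw,qbb,phetb] add [uemb,osqob] -> 6 lines: eogg amjun uemb osqob hslb snu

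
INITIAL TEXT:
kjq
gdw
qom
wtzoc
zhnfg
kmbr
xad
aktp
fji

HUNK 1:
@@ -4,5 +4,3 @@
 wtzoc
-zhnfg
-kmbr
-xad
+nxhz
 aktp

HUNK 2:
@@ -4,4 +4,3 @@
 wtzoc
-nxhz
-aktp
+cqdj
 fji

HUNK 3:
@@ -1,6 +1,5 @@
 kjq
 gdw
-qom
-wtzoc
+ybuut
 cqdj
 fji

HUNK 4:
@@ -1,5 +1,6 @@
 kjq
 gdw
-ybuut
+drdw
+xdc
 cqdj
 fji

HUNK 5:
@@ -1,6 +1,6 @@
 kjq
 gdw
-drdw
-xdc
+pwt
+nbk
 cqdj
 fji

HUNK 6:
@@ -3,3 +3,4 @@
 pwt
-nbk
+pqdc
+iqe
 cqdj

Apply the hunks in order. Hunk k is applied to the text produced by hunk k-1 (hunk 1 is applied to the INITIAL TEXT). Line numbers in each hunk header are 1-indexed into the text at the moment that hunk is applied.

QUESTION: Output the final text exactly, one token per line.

Hunk 1: at line 4 remove [zhnfg,kmbr,xad] add [nxhz] -> 7 lines: kjq gdw qom wtzoc nxhz aktp fji
Hunk 2: at line 4 remove [nxhz,aktp] add [cqdj] -> 6 lines: kjq gdw qom wtzoc cqdj fji
Hunk 3: at line 1 remove [qom,wtzoc] add [ybuut] -> 5 lines: kjq gdw ybuut cqdj fji
Hunk 4: at line 1 remove [ybuut] add [drdw,xdc] -> 6 lines: kjq gdw drdw xdc cqdj fji
Hunk 5: at line 1 remove [drdw,xdc] add [pwt,nbk] -> 6 lines: kjq gdw pwt nbk cqdj fji
Hunk 6: at line 3 remove [nbk] add [pqdc,iqe] -> 7 lines: kjq gdw pwt pqdc iqe cqdj fji

Answer: kjq
gdw
pwt
pqdc
iqe
cqdj
fji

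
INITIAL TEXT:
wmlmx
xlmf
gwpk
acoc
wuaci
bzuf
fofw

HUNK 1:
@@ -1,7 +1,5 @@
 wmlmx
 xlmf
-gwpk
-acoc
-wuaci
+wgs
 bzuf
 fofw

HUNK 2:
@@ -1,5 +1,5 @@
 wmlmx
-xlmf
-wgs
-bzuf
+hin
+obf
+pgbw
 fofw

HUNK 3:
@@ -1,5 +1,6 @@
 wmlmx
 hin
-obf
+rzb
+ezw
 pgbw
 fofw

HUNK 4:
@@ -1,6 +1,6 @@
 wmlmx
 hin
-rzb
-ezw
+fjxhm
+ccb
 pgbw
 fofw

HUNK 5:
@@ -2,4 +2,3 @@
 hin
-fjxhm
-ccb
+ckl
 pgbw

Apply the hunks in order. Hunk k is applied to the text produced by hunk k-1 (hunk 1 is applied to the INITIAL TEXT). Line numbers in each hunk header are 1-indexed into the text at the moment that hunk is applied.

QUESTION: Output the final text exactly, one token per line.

Answer: wmlmx
hin
ckl
pgbw
fofw

Derivation:
Hunk 1: at line 1 remove [gwpk,acoc,wuaci] add [wgs] -> 5 lines: wmlmx xlmf wgs bzuf fofw
Hunk 2: at line 1 remove [xlmf,wgs,bzuf] add [hin,obf,pgbw] -> 5 lines: wmlmx hin obf pgbw fofw
Hunk 3: at line 1 remove [obf] add [rzb,ezw] -> 6 lines: wmlmx hin rzb ezw pgbw fofw
Hunk 4: at line 1 remove [rzb,ezw] add [fjxhm,ccb] -> 6 lines: wmlmx hin fjxhm ccb pgbw fofw
Hunk 5: at line 2 remove [fjxhm,ccb] add [ckl] -> 5 lines: wmlmx hin ckl pgbw fofw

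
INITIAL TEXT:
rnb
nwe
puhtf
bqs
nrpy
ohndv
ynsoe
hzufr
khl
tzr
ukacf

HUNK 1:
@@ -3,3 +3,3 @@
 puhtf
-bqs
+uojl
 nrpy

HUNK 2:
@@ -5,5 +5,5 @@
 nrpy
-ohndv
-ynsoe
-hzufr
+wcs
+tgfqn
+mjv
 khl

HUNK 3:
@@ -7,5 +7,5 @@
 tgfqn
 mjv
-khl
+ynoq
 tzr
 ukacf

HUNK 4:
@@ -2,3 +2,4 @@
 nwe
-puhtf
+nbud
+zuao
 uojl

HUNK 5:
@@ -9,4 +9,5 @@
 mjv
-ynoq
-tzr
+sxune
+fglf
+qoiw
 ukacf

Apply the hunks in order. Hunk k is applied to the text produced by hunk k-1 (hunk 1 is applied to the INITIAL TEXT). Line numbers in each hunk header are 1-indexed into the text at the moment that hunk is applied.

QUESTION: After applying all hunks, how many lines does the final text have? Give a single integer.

Hunk 1: at line 3 remove [bqs] add [uojl] -> 11 lines: rnb nwe puhtf uojl nrpy ohndv ynsoe hzufr khl tzr ukacf
Hunk 2: at line 5 remove [ohndv,ynsoe,hzufr] add [wcs,tgfqn,mjv] -> 11 lines: rnb nwe puhtf uojl nrpy wcs tgfqn mjv khl tzr ukacf
Hunk 3: at line 7 remove [khl] add [ynoq] -> 11 lines: rnb nwe puhtf uojl nrpy wcs tgfqn mjv ynoq tzr ukacf
Hunk 4: at line 2 remove [puhtf] add [nbud,zuao] -> 12 lines: rnb nwe nbud zuao uojl nrpy wcs tgfqn mjv ynoq tzr ukacf
Hunk 5: at line 9 remove [ynoq,tzr] add [sxune,fglf,qoiw] -> 13 lines: rnb nwe nbud zuao uojl nrpy wcs tgfqn mjv sxune fglf qoiw ukacf
Final line count: 13

Answer: 13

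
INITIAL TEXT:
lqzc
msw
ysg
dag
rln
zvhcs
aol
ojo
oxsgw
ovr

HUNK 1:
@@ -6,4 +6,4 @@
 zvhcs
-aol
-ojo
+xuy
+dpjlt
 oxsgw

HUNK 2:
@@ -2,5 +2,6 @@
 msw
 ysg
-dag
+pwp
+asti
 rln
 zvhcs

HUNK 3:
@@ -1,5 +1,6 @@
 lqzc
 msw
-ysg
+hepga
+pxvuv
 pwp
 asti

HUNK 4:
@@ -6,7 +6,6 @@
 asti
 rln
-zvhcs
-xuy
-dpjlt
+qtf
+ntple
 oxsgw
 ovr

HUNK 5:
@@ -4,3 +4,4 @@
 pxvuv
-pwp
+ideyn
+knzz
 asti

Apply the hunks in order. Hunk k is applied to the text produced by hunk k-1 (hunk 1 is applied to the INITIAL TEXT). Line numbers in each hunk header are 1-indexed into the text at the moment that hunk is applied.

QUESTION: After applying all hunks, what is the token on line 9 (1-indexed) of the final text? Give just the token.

Answer: qtf

Derivation:
Hunk 1: at line 6 remove [aol,ojo] add [xuy,dpjlt] -> 10 lines: lqzc msw ysg dag rln zvhcs xuy dpjlt oxsgw ovr
Hunk 2: at line 2 remove [dag] add [pwp,asti] -> 11 lines: lqzc msw ysg pwp asti rln zvhcs xuy dpjlt oxsgw ovr
Hunk 3: at line 1 remove [ysg] add [hepga,pxvuv] -> 12 lines: lqzc msw hepga pxvuv pwp asti rln zvhcs xuy dpjlt oxsgw ovr
Hunk 4: at line 6 remove [zvhcs,xuy,dpjlt] add [qtf,ntple] -> 11 lines: lqzc msw hepga pxvuv pwp asti rln qtf ntple oxsgw ovr
Hunk 5: at line 4 remove [pwp] add [ideyn,knzz] -> 12 lines: lqzc msw hepga pxvuv ideyn knzz asti rln qtf ntple oxsgw ovr
Final line 9: qtf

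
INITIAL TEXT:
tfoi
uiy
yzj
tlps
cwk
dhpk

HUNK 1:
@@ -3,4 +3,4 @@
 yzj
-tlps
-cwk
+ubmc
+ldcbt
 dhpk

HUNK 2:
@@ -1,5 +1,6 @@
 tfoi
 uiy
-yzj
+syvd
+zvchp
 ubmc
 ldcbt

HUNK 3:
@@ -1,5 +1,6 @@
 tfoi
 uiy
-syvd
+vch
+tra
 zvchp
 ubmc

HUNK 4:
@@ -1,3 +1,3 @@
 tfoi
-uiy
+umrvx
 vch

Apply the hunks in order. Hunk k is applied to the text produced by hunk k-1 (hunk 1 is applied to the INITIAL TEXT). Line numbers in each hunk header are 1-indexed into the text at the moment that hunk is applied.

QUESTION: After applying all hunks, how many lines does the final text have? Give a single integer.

Hunk 1: at line 3 remove [tlps,cwk] add [ubmc,ldcbt] -> 6 lines: tfoi uiy yzj ubmc ldcbt dhpk
Hunk 2: at line 1 remove [yzj] add [syvd,zvchp] -> 7 lines: tfoi uiy syvd zvchp ubmc ldcbt dhpk
Hunk 3: at line 1 remove [syvd] add [vch,tra] -> 8 lines: tfoi uiy vch tra zvchp ubmc ldcbt dhpk
Hunk 4: at line 1 remove [uiy] add [umrvx] -> 8 lines: tfoi umrvx vch tra zvchp ubmc ldcbt dhpk
Final line count: 8

Answer: 8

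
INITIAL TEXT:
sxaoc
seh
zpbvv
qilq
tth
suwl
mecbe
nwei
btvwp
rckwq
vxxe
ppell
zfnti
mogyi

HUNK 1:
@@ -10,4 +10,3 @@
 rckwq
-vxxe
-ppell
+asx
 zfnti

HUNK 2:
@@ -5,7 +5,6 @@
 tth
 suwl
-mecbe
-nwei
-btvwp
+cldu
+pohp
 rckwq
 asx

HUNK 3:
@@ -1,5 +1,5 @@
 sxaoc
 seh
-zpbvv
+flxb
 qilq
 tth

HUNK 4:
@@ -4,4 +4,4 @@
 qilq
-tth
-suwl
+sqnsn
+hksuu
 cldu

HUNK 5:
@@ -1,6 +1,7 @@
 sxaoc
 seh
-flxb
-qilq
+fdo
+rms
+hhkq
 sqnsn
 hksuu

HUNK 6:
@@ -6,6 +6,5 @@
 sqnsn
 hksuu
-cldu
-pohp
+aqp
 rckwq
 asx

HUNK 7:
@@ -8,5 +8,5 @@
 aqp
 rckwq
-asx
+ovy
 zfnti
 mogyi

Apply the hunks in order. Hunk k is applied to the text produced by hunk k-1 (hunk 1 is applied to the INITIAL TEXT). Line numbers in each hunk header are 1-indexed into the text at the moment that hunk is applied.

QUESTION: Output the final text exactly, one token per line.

Answer: sxaoc
seh
fdo
rms
hhkq
sqnsn
hksuu
aqp
rckwq
ovy
zfnti
mogyi

Derivation:
Hunk 1: at line 10 remove [vxxe,ppell] add [asx] -> 13 lines: sxaoc seh zpbvv qilq tth suwl mecbe nwei btvwp rckwq asx zfnti mogyi
Hunk 2: at line 5 remove [mecbe,nwei,btvwp] add [cldu,pohp] -> 12 lines: sxaoc seh zpbvv qilq tth suwl cldu pohp rckwq asx zfnti mogyi
Hunk 3: at line 1 remove [zpbvv] add [flxb] -> 12 lines: sxaoc seh flxb qilq tth suwl cldu pohp rckwq asx zfnti mogyi
Hunk 4: at line 4 remove [tth,suwl] add [sqnsn,hksuu] -> 12 lines: sxaoc seh flxb qilq sqnsn hksuu cldu pohp rckwq asx zfnti mogyi
Hunk 5: at line 1 remove [flxb,qilq] add [fdo,rms,hhkq] -> 13 lines: sxaoc seh fdo rms hhkq sqnsn hksuu cldu pohp rckwq asx zfnti mogyi
Hunk 6: at line 6 remove [cldu,pohp] add [aqp] -> 12 lines: sxaoc seh fdo rms hhkq sqnsn hksuu aqp rckwq asx zfnti mogyi
Hunk 7: at line 8 remove [asx] add [ovy] -> 12 lines: sxaoc seh fdo rms hhkq sqnsn hksuu aqp rckwq ovy zfnti mogyi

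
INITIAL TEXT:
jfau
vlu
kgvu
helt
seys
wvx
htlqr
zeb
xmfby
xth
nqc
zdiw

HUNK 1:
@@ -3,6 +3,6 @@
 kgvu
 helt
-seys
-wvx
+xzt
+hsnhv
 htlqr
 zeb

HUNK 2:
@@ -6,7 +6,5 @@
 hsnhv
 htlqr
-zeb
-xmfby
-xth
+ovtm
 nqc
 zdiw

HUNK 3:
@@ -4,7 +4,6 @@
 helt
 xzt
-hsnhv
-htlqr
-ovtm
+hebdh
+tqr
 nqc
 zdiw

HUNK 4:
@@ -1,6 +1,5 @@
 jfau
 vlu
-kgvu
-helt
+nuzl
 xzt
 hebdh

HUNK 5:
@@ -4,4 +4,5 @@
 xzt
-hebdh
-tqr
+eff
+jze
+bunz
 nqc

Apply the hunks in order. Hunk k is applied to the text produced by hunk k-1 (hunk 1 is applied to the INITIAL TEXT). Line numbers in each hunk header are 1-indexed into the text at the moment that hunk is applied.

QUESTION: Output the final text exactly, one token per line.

Answer: jfau
vlu
nuzl
xzt
eff
jze
bunz
nqc
zdiw

Derivation:
Hunk 1: at line 3 remove [seys,wvx] add [xzt,hsnhv] -> 12 lines: jfau vlu kgvu helt xzt hsnhv htlqr zeb xmfby xth nqc zdiw
Hunk 2: at line 6 remove [zeb,xmfby,xth] add [ovtm] -> 10 lines: jfau vlu kgvu helt xzt hsnhv htlqr ovtm nqc zdiw
Hunk 3: at line 4 remove [hsnhv,htlqr,ovtm] add [hebdh,tqr] -> 9 lines: jfau vlu kgvu helt xzt hebdh tqr nqc zdiw
Hunk 4: at line 1 remove [kgvu,helt] add [nuzl] -> 8 lines: jfau vlu nuzl xzt hebdh tqr nqc zdiw
Hunk 5: at line 4 remove [hebdh,tqr] add [eff,jze,bunz] -> 9 lines: jfau vlu nuzl xzt eff jze bunz nqc zdiw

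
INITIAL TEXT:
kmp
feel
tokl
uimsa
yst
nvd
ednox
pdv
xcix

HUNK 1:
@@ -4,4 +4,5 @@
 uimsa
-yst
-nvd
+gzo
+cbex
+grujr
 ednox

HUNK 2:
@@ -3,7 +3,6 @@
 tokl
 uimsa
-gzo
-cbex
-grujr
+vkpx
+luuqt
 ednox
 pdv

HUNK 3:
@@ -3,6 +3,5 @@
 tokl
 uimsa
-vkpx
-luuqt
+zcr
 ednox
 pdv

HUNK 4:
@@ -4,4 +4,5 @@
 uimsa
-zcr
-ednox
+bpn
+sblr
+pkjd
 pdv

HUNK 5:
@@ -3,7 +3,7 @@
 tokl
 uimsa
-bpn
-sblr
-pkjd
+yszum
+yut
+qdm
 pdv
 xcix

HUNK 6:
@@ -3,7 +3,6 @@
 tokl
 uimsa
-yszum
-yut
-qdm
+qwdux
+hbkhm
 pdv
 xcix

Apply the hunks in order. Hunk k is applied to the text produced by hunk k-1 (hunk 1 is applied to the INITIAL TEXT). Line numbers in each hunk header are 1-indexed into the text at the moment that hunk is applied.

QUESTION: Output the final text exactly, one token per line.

Answer: kmp
feel
tokl
uimsa
qwdux
hbkhm
pdv
xcix

Derivation:
Hunk 1: at line 4 remove [yst,nvd] add [gzo,cbex,grujr] -> 10 lines: kmp feel tokl uimsa gzo cbex grujr ednox pdv xcix
Hunk 2: at line 3 remove [gzo,cbex,grujr] add [vkpx,luuqt] -> 9 lines: kmp feel tokl uimsa vkpx luuqt ednox pdv xcix
Hunk 3: at line 3 remove [vkpx,luuqt] add [zcr] -> 8 lines: kmp feel tokl uimsa zcr ednox pdv xcix
Hunk 4: at line 4 remove [zcr,ednox] add [bpn,sblr,pkjd] -> 9 lines: kmp feel tokl uimsa bpn sblr pkjd pdv xcix
Hunk 5: at line 3 remove [bpn,sblr,pkjd] add [yszum,yut,qdm] -> 9 lines: kmp feel tokl uimsa yszum yut qdm pdv xcix
Hunk 6: at line 3 remove [yszum,yut,qdm] add [qwdux,hbkhm] -> 8 lines: kmp feel tokl uimsa qwdux hbkhm pdv xcix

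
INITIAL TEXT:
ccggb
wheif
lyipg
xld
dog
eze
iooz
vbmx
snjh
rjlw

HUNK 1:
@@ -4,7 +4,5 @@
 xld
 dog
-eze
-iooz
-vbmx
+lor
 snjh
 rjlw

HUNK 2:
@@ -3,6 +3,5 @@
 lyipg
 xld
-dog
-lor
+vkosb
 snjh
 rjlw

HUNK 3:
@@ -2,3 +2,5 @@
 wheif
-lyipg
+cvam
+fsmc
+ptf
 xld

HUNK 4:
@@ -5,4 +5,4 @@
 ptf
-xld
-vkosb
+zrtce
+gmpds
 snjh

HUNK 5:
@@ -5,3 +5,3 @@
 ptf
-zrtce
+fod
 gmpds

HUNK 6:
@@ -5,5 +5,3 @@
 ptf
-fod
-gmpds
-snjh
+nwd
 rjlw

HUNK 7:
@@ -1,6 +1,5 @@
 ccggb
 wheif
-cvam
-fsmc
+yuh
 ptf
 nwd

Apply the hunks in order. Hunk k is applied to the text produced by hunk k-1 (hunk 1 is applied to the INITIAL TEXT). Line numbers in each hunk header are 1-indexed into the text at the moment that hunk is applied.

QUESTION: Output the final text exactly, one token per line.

Answer: ccggb
wheif
yuh
ptf
nwd
rjlw

Derivation:
Hunk 1: at line 4 remove [eze,iooz,vbmx] add [lor] -> 8 lines: ccggb wheif lyipg xld dog lor snjh rjlw
Hunk 2: at line 3 remove [dog,lor] add [vkosb] -> 7 lines: ccggb wheif lyipg xld vkosb snjh rjlw
Hunk 3: at line 2 remove [lyipg] add [cvam,fsmc,ptf] -> 9 lines: ccggb wheif cvam fsmc ptf xld vkosb snjh rjlw
Hunk 4: at line 5 remove [xld,vkosb] add [zrtce,gmpds] -> 9 lines: ccggb wheif cvam fsmc ptf zrtce gmpds snjh rjlw
Hunk 5: at line 5 remove [zrtce] add [fod] -> 9 lines: ccggb wheif cvam fsmc ptf fod gmpds snjh rjlw
Hunk 6: at line 5 remove [fod,gmpds,snjh] add [nwd] -> 7 lines: ccggb wheif cvam fsmc ptf nwd rjlw
Hunk 7: at line 1 remove [cvam,fsmc] add [yuh] -> 6 lines: ccggb wheif yuh ptf nwd rjlw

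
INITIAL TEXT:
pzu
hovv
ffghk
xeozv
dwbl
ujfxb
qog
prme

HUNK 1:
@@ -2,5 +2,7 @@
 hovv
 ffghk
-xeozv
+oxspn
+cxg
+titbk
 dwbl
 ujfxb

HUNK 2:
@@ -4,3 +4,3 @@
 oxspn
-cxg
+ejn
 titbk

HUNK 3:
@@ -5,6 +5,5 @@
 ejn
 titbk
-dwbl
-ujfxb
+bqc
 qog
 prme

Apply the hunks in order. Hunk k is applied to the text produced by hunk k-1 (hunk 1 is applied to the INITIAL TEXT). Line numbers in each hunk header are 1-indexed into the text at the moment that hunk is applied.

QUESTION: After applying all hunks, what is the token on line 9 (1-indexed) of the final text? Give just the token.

Answer: prme

Derivation:
Hunk 1: at line 2 remove [xeozv] add [oxspn,cxg,titbk] -> 10 lines: pzu hovv ffghk oxspn cxg titbk dwbl ujfxb qog prme
Hunk 2: at line 4 remove [cxg] add [ejn] -> 10 lines: pzu hovv ffghk oxspn ejn titbk dwbl ujfxb qog prme
Hunk 3: at line 5 remove [dwbl,ujfxb] add [bqc] -> 9 lines: pzu hovv ffghk oxspn ejn titbk bqc qog prme
Final line 9: prme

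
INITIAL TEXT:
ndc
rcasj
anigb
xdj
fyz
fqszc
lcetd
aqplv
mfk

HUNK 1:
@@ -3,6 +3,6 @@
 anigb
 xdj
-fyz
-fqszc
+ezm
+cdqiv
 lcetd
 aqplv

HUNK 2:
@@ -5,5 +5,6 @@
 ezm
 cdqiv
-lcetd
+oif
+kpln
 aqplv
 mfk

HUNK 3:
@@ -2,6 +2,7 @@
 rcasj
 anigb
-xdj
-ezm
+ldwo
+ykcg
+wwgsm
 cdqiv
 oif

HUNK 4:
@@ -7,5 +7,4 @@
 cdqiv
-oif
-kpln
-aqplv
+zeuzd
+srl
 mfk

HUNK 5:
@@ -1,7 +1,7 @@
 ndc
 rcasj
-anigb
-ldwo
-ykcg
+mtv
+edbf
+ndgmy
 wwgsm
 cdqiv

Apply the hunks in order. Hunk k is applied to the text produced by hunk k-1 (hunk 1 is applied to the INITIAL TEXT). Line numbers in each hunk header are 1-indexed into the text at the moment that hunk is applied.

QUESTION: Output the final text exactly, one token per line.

Answer: ndc
rcasj
mtv
edbf
ndgmy
wwgsm
cdqiv
zeuzd
srl
mfk

Derivation:
Hunk 1: at line 3 remove [fyz,fqszc] add [ezm,cdqiv] -> 9 lines: ndc rcasj anigb xdj ezm cdqiv lcetd aqplv mfk
Hunk 2: at line 5 remove [lcetd] add [oif,kpln] -> 10 lines: ndc rcasj anigb xdj ezm cdqiv oif kpln aqplv mfk
Hunk 3: at line 2 remove [xdj,ezm] add [ldwo,ykcg,wwgsm] -> 11 lines: ndc rcasj anigb ldwo ykcg wwgsm cdqiv oif kpln aqplv mfk
Hunk 4: at line 7 remove [oif,kpln,aqplv] add [zeuzd,srl] -> 10 lines: ndc rcasj anigb ldwo ykcg wwgsm cdqiv zeuzd srl mfk
Hunk 5: at line 1 remove [anigb,ldwo,ykcg] add [mtv,edbf,ndgmy] -> 10 lines: ndc rcasj mtv edbf ndgmy wwgsm cdqiv zeuzd srl mfk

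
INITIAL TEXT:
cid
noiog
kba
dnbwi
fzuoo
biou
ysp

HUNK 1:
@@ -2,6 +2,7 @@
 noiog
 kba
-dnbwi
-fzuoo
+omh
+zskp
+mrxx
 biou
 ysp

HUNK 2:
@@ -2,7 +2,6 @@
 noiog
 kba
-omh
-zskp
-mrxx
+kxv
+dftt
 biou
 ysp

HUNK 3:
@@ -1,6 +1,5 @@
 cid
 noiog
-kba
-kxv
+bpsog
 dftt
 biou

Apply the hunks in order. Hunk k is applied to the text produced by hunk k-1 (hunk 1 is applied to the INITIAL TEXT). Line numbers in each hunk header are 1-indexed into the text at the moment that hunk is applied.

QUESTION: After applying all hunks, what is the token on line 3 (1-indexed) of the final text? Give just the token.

Hunk 1: at line 2 remove [dnbwi,fzuoo] add [omh,zskp,mrxx] -> 8 lines: cid noiog kba omh zskp mrxx biou ysp
Hunk 2: at line 2 remove [omh,zskp,mrxx] add [kxv,dftt] -> 7 lines: cid noiog kba kxv dftt biou ysp
Hunk 3: at line 1 remove [kba,kxv] add [bpsog] -> 6 lines: cid noiog bpsog dftt biou ysp
Final line 3: bpsog

Answer: bpsog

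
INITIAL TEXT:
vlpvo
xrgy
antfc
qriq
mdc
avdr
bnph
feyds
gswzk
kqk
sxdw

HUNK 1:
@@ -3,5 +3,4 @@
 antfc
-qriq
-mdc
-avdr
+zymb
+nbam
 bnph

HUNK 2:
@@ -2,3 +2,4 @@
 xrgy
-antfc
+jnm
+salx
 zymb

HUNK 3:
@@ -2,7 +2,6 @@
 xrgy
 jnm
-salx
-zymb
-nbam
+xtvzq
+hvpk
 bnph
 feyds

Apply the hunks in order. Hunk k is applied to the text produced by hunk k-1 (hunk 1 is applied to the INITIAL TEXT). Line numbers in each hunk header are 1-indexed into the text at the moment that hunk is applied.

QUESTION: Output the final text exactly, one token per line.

Answer: vlpvo
xrgy
jnm
xtvzq
hvpk
bnph
feyds
gswzk
kqk
sxdw

Derivation:
Hunk 1: at line 3 remove [qriq,mdc,avdr] add [zymb,nbam] -> 10 lines: vlpvo xrgy antfc zymb nbam bnph feyds gswzk kqk sxdw
Hunk 2: at line 2 remove [antfc] add [jnm,salx] -> 11 lines: vlpvo xrgy jnm salx zymb nbam bnph feyds gswzk kqk sxdw
Hunk 3: at line 2 remove [salx,zymb,nbam] add [xtvzq,hvpk] -> 10 lines: vlpvo xrgy jnm xtvzq hvpk bnph feyds gswzk kqk sxdw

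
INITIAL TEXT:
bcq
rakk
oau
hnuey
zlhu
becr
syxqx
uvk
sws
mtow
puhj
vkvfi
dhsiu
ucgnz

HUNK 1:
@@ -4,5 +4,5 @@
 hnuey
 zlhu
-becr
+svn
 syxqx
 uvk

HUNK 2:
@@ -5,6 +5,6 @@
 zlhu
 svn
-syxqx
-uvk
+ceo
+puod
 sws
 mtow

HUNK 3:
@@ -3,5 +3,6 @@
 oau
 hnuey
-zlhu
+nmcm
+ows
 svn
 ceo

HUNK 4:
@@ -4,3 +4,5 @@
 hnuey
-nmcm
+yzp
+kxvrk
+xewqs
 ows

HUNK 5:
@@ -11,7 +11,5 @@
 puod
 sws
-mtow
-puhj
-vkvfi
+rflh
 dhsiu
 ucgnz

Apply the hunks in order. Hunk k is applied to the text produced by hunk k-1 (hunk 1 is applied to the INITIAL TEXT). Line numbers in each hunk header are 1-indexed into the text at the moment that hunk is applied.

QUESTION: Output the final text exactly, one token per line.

Hunk 1: at line 4 remove [becr] add [svn] -> 14 lines: bcq rakk oau hnuey zlhu svn syxqx uvk sws mtow puhj vkvfi dhsiu ucgnz
Hunk 2: at line 5 remove [syxqx,uvk] add [ceo,puod] -> 14 lines: bcq rakk oau hnuey zlhu svn ceo puod sws mtow puhj vkvfi dhsiu ucgnz
Hunk 3: at line 3 remove [zlhu] add [nmcm,ows] -> 15 lines: bcq rakk oau hnuey nmcm ows svn ceo puod sws mtow puhj vkvfi dhsiu ucgnz
Hunk 4: at line 4 remove [nmcm] add [yzp,kxvrk,xewqs] -> 17 lines: bcq rakk oau hnuey yzp kxvrk xewqs ows svn ceo puod sws mtow puhj vkvfi dhsiu ucgnz
Hunk 5: at line 11 remove [mtow,puhj,vkvfi] add [rflh] -> 15 lines: bcq rakk oau hnuey yzp kxvrk xewqs ows svn ceo puod sws rflh dhsiu ucgnz

Answer: bcq
rakk
oau
hnuey
yzp
kxvrk
xewqs
ows
svn
ceo
puod
sws
rflh
dhsiu
ucgnz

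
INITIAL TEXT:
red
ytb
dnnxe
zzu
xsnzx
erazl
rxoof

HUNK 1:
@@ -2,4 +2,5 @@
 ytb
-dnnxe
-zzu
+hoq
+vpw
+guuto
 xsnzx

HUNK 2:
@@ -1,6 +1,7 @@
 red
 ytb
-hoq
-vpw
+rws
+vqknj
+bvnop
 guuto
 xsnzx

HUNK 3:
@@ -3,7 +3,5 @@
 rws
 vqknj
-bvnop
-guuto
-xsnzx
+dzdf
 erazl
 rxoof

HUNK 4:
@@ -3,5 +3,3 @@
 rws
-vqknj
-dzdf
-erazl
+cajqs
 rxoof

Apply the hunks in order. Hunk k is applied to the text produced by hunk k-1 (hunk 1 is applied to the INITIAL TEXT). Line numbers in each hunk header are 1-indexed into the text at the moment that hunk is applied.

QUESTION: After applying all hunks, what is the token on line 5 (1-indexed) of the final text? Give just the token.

Hunk 1: at line 2 remove [dnnxe,zzu] add [hoq,vpw,guuto] -> 8 lines: red ytb hoq vpw guuto xsnzx erazl rxoof
Hunk 2: at line 1 remove [hoq,vpw] add [rws,vqknj,bvnop] -> 9 lines: red ytb rws vqknj bvnop guuto xsnzx erazl rxoof
Hunk 3: at line 3 remove [bvnop,guuto,xsnzx] add [dzdf] -> 7 lines: red ytb rws vqknj dzdf erazl rxoof
Hunk 4: at line 3 remove [vqknj,dzdf,erazl] add [cajqs] -> 5 lines: red ytb rws cajqs rxoof
Final line 5: rxoof

Answer: rxoof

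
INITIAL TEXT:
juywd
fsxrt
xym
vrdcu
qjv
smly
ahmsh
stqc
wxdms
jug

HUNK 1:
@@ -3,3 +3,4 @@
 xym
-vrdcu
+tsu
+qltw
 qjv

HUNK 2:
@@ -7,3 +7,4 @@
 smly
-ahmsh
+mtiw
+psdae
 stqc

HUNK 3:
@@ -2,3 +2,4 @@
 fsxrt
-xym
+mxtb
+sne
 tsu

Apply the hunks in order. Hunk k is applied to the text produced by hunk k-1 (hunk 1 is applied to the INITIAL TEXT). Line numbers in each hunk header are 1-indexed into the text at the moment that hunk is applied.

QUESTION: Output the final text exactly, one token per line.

Hunk 1: at line 3 remove [vrdcu] add [tsu,qltw] -> 11 lines: juywd fsxrt xym tsu qltw qjv smly ahmsh stqc wxdms jug
Hunk 2: at line 7 remove [ahmsh] add [mtiw,psdae] -> 12 lines: juywd fsxrt xym tsu qltw qjv smly mtiw psdae stqc wxdms jug
Hunk 3: at line 2 remove [xym] add [mxtb,sne] -> 13 lines: juywd fsxrt mxtb sne tsu qltw qjv smly mtiw psdae stqc wxdms jug

Answer: juywd
fsxrt
mxtb
sne
tsu
qltw
qjv
smly
mtiw
psdae
stqc
wxdms
jug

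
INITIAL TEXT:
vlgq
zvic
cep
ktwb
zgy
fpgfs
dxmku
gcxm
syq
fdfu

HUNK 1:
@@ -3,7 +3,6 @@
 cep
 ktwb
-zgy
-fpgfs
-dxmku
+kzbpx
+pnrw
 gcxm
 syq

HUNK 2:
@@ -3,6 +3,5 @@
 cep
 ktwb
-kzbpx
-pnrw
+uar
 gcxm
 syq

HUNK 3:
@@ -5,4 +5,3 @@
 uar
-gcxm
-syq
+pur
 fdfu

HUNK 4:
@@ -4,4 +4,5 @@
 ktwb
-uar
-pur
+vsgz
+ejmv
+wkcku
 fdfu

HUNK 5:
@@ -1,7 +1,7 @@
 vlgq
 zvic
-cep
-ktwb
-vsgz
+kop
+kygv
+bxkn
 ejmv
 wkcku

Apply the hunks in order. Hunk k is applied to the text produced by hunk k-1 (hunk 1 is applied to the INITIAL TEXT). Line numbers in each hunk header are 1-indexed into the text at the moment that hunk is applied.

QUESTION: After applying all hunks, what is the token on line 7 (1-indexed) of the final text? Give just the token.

Answer: wkcku

Derivation:
Hunk 1: at line 3 remove [zgy,fpgfs,dxmku] add [kzbpx,pnrw] -> 9 lines: vlgq zvic cep ktwb kzbpx pnrw gcxm syq fdfu
Hunk 2: at line 3 remove [kzbpx,pnrw] add [uar] -> 8 lines: vlgq zvic cep ktwb uar gcxm syq fdfu
Hunk 3: at line 5 remove [gcxm,syq] add [pur] -> 7 lines: vlgq zvic cep ktwb uar pur fdfu
Hunk 4: at line 4 remove [uar,pur] add [vsgz,ejmv,wkcku] -> 8 lines: vlgq zvic cep ktwb vsgz ejmv wkcku fdfu
Hunk 5: at line 1 remove [cep,ktwb,vsgz] add [kop,kygv,bxkn] -> 8 lines: vlgq zvic kop kygv bxkn ejmv wkcku fdfu
Final line 7: wkcku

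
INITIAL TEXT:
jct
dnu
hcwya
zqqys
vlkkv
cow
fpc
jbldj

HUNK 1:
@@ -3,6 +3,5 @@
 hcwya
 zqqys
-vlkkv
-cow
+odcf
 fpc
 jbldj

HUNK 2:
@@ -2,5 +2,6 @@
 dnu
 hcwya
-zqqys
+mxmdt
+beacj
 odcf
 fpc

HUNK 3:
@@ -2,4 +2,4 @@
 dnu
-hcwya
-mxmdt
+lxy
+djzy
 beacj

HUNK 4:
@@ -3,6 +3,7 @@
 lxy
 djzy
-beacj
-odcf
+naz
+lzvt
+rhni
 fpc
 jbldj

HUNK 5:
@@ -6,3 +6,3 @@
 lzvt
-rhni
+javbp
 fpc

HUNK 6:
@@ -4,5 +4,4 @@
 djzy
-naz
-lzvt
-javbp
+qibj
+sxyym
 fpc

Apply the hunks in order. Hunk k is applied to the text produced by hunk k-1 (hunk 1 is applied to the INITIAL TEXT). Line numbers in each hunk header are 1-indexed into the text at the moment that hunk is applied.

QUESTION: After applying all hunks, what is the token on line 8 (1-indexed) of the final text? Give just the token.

Hunk 1: at line 3 remove [vlkkv,cow] add [odcf] -> 7 lines: jct dnu hcwya zqqys odcf fpc jbldj
Hunk 2: at line 2 remove [zqqys] add [mxmdt,beacj] -> 8 lines: jct dnu hcwya mxmdt beacj odcf fpc jbldj
Hunk 3: at line 2 remove [hcwya,mxmdt] add [lxy,djzy] -> 8 lines: jct dnu lxy djzy beacj odcf fpc jbldj
Hunk 4: at line 3 remove [beacj,odcf] add [naz,lzvt,rhni] -> 9 lines: jct dnu lxy djzy naz lzvt rhni fpc jbldj
Hunk 5: at line 6 remove [rhni] add [javbp] -> 9 lines: jct dnu lxy djzy naz lzvt javbp fpc jbldj
Hunk 6: at line 4 remove [naz,lzvt,javbp] add [qibj,sxyym] -> 8 lines: jct dnu lxy djzy qibj sxyym fpc jbldj
Final line 8: jbldj

Answer: jbldj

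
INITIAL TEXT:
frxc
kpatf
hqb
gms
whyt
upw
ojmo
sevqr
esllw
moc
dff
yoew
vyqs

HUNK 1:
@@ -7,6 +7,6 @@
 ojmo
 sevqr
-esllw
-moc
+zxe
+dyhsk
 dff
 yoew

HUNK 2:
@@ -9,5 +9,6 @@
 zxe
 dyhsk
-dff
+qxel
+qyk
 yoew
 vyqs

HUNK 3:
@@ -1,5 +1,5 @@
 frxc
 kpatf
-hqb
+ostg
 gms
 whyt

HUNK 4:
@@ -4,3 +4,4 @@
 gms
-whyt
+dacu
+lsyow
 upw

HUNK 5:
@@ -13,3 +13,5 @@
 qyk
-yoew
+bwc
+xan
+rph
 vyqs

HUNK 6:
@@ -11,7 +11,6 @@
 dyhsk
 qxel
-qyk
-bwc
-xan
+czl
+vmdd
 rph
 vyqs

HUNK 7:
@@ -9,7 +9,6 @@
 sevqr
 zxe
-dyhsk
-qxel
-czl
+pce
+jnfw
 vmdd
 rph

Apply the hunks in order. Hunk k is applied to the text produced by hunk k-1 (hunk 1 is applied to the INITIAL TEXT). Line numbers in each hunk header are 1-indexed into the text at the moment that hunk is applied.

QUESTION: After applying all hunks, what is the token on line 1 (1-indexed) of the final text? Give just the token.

Hunk 1: at line 7 remove [esllw,moc] add [zxe,dyhsk] -> 13 lines: frxc kpatf hqb gms whyt upw ojmo sevqr zxe dyhsk dff yoew vyqs
Hunk 2: at line 9 remove [dff] add [qxel,qyk] -> 14 lines: frxc kpatf hqb gms whyt upw ojmo sevqr zxe dyhsk qxel qyk yoew vyqs
Hunk 3: at line 1 remove [hqb] add [ostg] -> 14 lines: frxc kpatf ostg gms whyt upw ojmo sevqr zxe dyhsk qxel qyk yoew vyqs
Hunk 4: at line 4 remove [whyt] add [dacu,lsyow] -> 15 lines: frxc kpatf ostg gms dacu lsyow upw ojmo sevqr zxe dyhsk qxel qyk yoew vyqs
Hunk 5: at line 13 remove [yoew] add [bwc,xan,rph] -> 17 lines: frxc kpatf ostg gms dacu lsyow upw ojmo sevqr zxe dyhsk qxel qyk bwc xan rph vyqs
Hunk 6: at line 11 remove [qyk,bwc,xan] add [czl,vmdd] -> 16 lines: frxc kpatf ostg gms dacu lsyow upw ojmo sevqr zxe dyhsk qxel czl vmdd rph vyqs
Hunk 7: at line 9 remove [dyhsk,qxel,czl] add [pce,jnfw] -> 15 lines: frxc kpatf ostg gms dacu lsyow upw ojmo sevqr zxe pce jnfw vmdd rph vyqs
Final line 1: frxc

Answer: frxc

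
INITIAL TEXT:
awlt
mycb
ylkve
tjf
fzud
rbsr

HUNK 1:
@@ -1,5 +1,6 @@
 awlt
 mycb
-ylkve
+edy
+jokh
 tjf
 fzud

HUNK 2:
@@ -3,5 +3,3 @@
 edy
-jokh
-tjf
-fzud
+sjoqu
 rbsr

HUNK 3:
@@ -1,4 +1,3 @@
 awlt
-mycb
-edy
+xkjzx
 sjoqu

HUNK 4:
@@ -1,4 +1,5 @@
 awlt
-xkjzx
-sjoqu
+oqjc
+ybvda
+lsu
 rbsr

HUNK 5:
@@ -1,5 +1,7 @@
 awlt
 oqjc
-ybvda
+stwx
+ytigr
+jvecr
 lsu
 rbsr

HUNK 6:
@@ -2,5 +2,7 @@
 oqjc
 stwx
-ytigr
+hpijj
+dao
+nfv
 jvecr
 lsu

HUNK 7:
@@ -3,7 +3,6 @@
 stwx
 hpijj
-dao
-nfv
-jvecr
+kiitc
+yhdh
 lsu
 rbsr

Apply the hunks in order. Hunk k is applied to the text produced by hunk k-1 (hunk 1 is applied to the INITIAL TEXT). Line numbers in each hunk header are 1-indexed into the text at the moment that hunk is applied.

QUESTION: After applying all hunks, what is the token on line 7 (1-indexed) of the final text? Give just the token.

Answer: lsu

Derivation:
Hunk 1: at line 1 remove [ylkve] add [edy,jokh] -> 7 lines: awlt mycb edy jokh tjf fzud rbsr
Hunk 2: at line 3 remove [jokh,tjf,fzud] add [sjoqu] -> 5 lines: awlt mycb edy sjoqu rbsr
Hunk 3: at line 1 remove [mycb,edy] add [xkjzx] -> 4 lines: awlt xkjzx sjoqu rbsr
Hunk 4: at line 1 remove [xkjzx,sjoqu] add [oqjc,ybvda,lsu] -> 5 lines: awlt oqjc ybvda lsu rbsr
Hunk 5: at line 1 remove [ybvda] add [stwx,ytigr,jvecr] -> 7 lines: awlt oqjc stwx ytigr jvecr lsu rbsr
Hunk 6: at line 2 remove [ytigr] add [hpijj,dao,nfv] -> 9 lines: awlt oqjc stwx hpijj dao nfv jvecr lsu rbsr
Hunk 7: at line 3 remove [dao,nfv,jvecr] add [kiitc,yhdh] -> 8 lines: awlt oqjc stwx hpijj kiitc yhdh lsu rbsr
Final line 7: lsu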